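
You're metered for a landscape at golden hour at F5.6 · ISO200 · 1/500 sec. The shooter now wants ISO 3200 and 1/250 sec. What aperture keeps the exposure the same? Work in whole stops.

ISO: 200 → 400 → 800 → 1600 → 3200 — 4 stops higher (brighter).
Shutter speed: 1/500 → 1/250 — 1 stop slower (brighter).
Net change so far: 5 stops brighter. Offset with the aperture: f/5.6 → f/8 → f/11 → f/16 → f/22 → f/32.

f/32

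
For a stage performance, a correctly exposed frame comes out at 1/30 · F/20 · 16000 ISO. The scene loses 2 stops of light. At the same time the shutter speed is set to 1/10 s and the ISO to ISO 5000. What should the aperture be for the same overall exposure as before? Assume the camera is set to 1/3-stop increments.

f/10

Scene light: 2 stops darker.
Shutter speed: 1/30 → 1/25 → 1/20 → 1/15 → 1/13 → 1/10 — 1 2/3 stops longer (brighter).
ISO: 16000 → 12800 → 10000 → 8000 → 6400 → 5000 — 1 2/3 stops lower (darker).
Net so far: 2 stops darker. Aperture: f/20 → f/18 → f/16 → f/14 → f/13 → f/11 → f/10.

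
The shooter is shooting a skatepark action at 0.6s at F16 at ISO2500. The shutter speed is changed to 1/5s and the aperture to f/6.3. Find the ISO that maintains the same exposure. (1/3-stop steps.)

ISO 1250

Shutter speed: 0.6 → 0.5 → 0.4 → 0.3 → 1/4 → 1/5 — 1 2/3 stops faster (darker).
Aperture: f/16 → f/14 → f/13 → f/11 → f/10 → f/9 → f/8 → f/7.1 → f/6.3 — 2 2/3 stops larger aperture (brighter).
Net change so far: 1 stop brighter. Offset with the ISO: 2500 → 2000 → 1600 → 1250.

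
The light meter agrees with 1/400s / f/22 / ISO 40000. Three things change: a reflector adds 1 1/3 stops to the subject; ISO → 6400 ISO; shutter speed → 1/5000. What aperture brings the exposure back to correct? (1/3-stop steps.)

Scene light: 1 1/3 stops brighter.
ISO: 40000 → 32000 → 25600 → 20000 → 16000 → 12800 → 10000 → 8000 → 6400 — 2 2/3 stops dropped (darker).
Shutter speed: 1/400 → 1/500 → 1/640 → 1/800 → 1/1000 → 1/1250 → 1/1600 → 1/2000 → 1/2500 → 1/3200 → 1/4000 → 1/5000 — 3 2/3 stops shorter (darker).
Net so far: 5 stops darker. Aperture: f/22 → f/20 → f/18 → f/16 → f/14 → f/13 → f/11 → f/10 → f/9 → f/8 → f/7.1 → f/6.3 → f/5.6 → f/5 → f/4.5 → f/4.

f/4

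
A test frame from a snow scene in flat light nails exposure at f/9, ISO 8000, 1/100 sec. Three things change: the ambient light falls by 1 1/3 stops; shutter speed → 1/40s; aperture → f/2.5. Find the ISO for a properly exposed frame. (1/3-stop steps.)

Scene light: 1 1/3 stops darker.
Shutter speed: 1/100 → 1/80 → 1/60 → 1/50 → 1/40 — 1 1/3 stops longer (brighter).
Aperture: f/9 → f/8 → f/7.1 → f/6.3 → f/5.6 → f/5 → f/4.5 → f/4 → f/3.5 → f/3.2 → f/2.8 → f/2.5 — 3 2/3 stops wider (brighter).
Net so far: 3 2/3 stops brighter. ISO: 8000 → 6400 → 5000 → 4000 → 3200 → 2500 → 2000 → 1600 → 1250 → 1000 → 800 → 640.

ISO 640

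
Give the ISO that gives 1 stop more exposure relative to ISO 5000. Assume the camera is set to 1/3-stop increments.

ISO 10000

ISO: 5000 → 6400 → 8000 → 10000 — 1 stop raised (brighter).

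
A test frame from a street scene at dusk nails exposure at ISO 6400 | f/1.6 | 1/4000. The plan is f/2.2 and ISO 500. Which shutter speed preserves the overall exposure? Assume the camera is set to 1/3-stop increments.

1/160s

Aperture: f/1.6 → f/1.8 → f/2 → f/2.2 — 1 stop narrower (darker).
ISO: 6400 → 5000 → 4000 → 3200 → 2500 → 2000 → 1600 → 1250 → 1000 → 800 → 640 → 500 — 3 2/3 stops dropped (darker).
Net change so far: 4 2/3 stops darker. Offset with the shutter speed: 1/4000 → 1/3200 → 1/2500 → 1/2000 → 1/1600 → 1/1250 → 1/1000 → 1/800 → 1/640 → 1/500 → 1/400 → 1/320 → 1/250 → 1/200 → 1/160.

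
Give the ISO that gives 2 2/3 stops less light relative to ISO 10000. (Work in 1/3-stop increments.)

ISO 1600

ISO: 10000 → 8000 → 6400 → 5000 → 4000 → 3200 → 2500 → 2000 → 1600 — 2 2/3 stops dropped (darker).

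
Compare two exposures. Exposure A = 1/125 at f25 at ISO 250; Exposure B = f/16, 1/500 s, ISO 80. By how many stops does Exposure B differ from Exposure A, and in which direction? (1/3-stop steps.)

Aperture: f/25 → f/22 → f/20 → f/18 → f/16 — 1 1/3 stops opened up (brighter).
Shutter speed: 1/125 → 1/160 → 1/200 → 1/250 → 1/320 → 1/400 → 1/500 — 2 stops faster (darker).
ISO: 250 → 200 → 160 → 125 → 100 → 80 — 1 2/3 stops lower (darker).
Net: +1 1/3 −2 −1 2/3 = −2 1/3 stops.

2 1/3 stops darker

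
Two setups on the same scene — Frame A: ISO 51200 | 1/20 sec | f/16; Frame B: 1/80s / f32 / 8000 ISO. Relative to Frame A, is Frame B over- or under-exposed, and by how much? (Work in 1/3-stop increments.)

Aperture: f/16 → f/18 → f/20 → f/22 → f/25 → f/29 → f/32 — 2 stops narrower (darker).
Shutter speed: 1/20 → 1/25 → 1/30 → 1/40 → 1/50 → 1/60 → 1/80 — 2 stops shorter (darker).
ISO: 51200 → 40000 → 32000 → 25600 → 20000 → 16000 → 12800 → 10000 → 8000 — 2 2/3 stops dropped (darker).
Net: −2 −2 −2 2/3 = −6 2/3 stops.

6 2/3 stops darker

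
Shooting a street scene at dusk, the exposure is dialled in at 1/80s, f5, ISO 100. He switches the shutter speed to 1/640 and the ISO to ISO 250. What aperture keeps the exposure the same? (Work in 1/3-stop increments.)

f/2.8

Shutter speed: 1/80 → 1/100 → 1/125 → 1/160 → 1/200 → 1/250 → 1/320 → 1/400 → 1/500 → 1/640 — 3 stops shorter (darker).
ISO: 100 → 125 → 160 → 200 → 250 — 1 1/3 stops raised (brighter).
Net change so far: 1 2/3 stops darker. Offset with the aperture: f/5 → f/4.5 → f/4 → f/3.5 → f/3.2 → f/2.8.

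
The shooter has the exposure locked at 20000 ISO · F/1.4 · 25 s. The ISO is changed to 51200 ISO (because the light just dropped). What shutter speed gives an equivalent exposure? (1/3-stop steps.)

10 s

ISO: 20000 → 25600 → 32000 → 40000 → 51200 — 1 1/3 stops raised (brighter).
Need 1 1/3 stops darker from the shutter speed: 25 → 20 → 15 → 13 → 10.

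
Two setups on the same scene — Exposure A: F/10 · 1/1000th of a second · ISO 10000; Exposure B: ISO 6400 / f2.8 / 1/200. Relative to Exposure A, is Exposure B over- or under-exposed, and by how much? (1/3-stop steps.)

Aperture: f/10 → f/9 → f/8 → f/7.1 → f/6.3 → f/5.6 → f/5 → f/4.5 → f/4 → f/3.5 → f/3.2 → f/2.8 — 3 2/3 stops larger aperture (brighter).
Shutter speed: 1/1000 → 1/800 → 1/640 → 1/500 → 1/400 → 1/320 → 1/250 → 1/200 — 2 1/3 stops longer (brighter).
ISO: 10000 → 8000 → 6400 — 2/3 stop lower (darker).
Net: +3 2/3 +2 1/3 −2/3 = +5 1/3 stops.

5 1/3 stops brighter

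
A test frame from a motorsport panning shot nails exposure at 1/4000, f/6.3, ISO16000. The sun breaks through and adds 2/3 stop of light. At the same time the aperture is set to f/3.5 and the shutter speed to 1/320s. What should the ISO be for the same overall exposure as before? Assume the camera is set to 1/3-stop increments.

ISO 250

Scene light: 2/3 stop brighter.
Aperture: f/6.3 → f/5.6 → f/5 → f/4.5 → f/4 → f/3.5 — 1 2/3 stops wider (brighter).
Shutter speed: 1/4000 → 1/3200 → 1/2500 → 1/2000 → 1/1600 → 1/1250 → 1/1000 → 1/800 → 1/640 → 1/500 → 1/400 → 1/320 — 3 2/3 stops slower (brighter).
Net so far: 6 stops brighter. ISO: 16000 → 12800 → 10000 → 8000 → 6400 → 5000 → 4000 → 3200 → 2500 → 2000 → 1600 → 1250 → 1000 → 800 → 640 → 500 → 400 → 320 → 250.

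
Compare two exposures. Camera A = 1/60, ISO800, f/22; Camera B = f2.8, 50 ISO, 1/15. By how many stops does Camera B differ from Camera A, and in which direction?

Aperture: f/22 → f/16 → f/11 → f/8 → f/5.6 → f/4 → f/2.8 — 6 stops larger aperture (brighter).
Shutter speed: 1/60 → 1/30 → 1/15 — 2 stops longer (brighter).
ISO: 800 → 400 → 200 → 100 → 50 — 4 stops dropped (darker).
Net: +6 +2 −4 = +4 stops.

4 stops brighter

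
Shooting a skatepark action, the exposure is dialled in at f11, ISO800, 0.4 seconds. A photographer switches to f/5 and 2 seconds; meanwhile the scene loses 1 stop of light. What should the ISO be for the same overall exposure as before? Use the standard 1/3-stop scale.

ISO 64

Scene light: 1 stop darker.
Aperture: f/11 → f/10 → f/9 → f/8 → f/7.1 → f/6.3 → f/5.6 → f/5 — 2 1/3 stops wider (brighter).
Shutter speed: 0.4 → 0.5 → 0.6 → 0.8 → 1 → 1.3 → 1.6 → 2 — 2 1/3 stops longer (brighter).
Net so far: 3 2/3 stops brighter. ISO: 800 → 640 → 500 → 400 → 320 → 250 → 200 → 160 → 125 → 100 → 80 → 64.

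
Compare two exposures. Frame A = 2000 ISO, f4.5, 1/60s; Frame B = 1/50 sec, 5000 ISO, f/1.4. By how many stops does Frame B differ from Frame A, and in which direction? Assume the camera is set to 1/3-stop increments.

5 stops brighter

Aperture: f/4.5 → f/4 → f/3.5 → f/3.2 → f/2.8 → f/2.5 → f/2.2 → f/2 → f/1.8 → f/1.6 → f/1.4 — 3 1/3 stops opened up (brighter).
Shutter speed: 1/60 → 1/50 — 1/3 stop slower (brighter).
ISO: 2000 → 2500 → 3200 → 4000 → 5000 — 1 1/3 stops raised (brighter).
Net: +3 1/3 +1/3 +1 1/3 = +5 stops.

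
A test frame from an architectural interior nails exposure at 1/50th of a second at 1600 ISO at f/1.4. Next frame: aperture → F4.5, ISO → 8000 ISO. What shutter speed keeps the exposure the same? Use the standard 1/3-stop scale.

Aperture: f/1.4 → f/1.6 → f/1.8 → f/2 → f/2.2 → f/2.5 → f/2.8 → f/3.2 → f/3.5 → f/4 → f/4.5 — 3 1/3 stops smaller aperture (darker).
ISO: 1600 → 2000 → 2500 → 3200 → 4000 → 5000 → 6400 → 8000 — 2 1/3 stops higher (brighter).
Net change so far: 1 stop darker. Offset with the shutter speed: 1/50 → 1/40 → 1/30 → 1/25.

1/25s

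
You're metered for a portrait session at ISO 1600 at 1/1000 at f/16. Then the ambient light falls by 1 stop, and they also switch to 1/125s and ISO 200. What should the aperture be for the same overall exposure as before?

f/11

Scene light: 1 stop darker.
Shutter speed: 1/1000 → 1/500 → 1/250 → 1/125 — 3 stops longer (brighter).
ISO: 1600 → 800 → 400 → 200 — 3 stops dropped (darker).
Net so far: 1 stop darker. Aperture: f/16 → f/11.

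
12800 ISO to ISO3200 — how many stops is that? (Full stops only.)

12800 → 6400 → 3200 — count the steps: 2 stops.

2 stops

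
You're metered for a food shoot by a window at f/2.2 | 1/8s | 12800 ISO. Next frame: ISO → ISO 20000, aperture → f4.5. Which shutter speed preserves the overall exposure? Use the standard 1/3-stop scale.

0.3 s

ISO: 12800 → 16000 → 20000 — 2/3 stop raised (brighter).
Aperture: f/2.2 → f/2.5 → f/2.8 → f/3.2 → f/3.5 → f/4 → f/4.5 — 2 stops smaller aperture (darker).
Net change so far: 1 1/3 stops darker. Offset with the shutter speed: 1/8 → 1/6 → 1/5 → 1/4 → 0.3.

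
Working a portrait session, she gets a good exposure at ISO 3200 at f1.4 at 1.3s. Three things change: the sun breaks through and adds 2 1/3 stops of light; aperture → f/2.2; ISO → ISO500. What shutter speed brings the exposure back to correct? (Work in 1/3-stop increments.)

Scene light: 2 1/3 stops brighter.
Aperture: f/1.4 → f/1.6 → f/1.8 → f/2 → f/2.2 — 1 1/3 stops stopped down (darker).
ISO: 3200 → 2500 → 2000 → 1600 → 1250 → 1000 → 800 → 640 → 500 — 2 2/3 stops dropped (darker).
Net so far: 1 2/3 stops darker. Shutter speed: 1.3 → 1.6 → 2 → 2.5 → 3.2 → 4.

4 s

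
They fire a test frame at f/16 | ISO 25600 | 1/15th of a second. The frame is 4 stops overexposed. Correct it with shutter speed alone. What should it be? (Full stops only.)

Overexposed by 4 stops → need 4 stops darker.
Shutter speed: 1/15 → 1/30 → 1/60 → 1/125 → 1/250.

1/250s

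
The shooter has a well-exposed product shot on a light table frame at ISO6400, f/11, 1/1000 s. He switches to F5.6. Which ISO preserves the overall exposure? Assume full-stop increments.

ISO 1600

Aperture: f/11 → f/8 → f/5.6 — 2 stops wider (brighter).
Need 2 stops darker from the ISO: 6400 → 3200 → 1600.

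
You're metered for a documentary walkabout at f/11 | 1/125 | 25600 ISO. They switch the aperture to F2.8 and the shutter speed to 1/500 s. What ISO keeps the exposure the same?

Aperture: f/11 → f/8 → f/5.6 → f/4 → f/2.8 — 4 stops wider (brighter).
Shutter speed: 1/125 → 1/250 → 1/500 — 2 stops faster (darker).
Net change so far: 2 stops brighter. Offset with the ISO: 25600 → 12800 → 6400.

ISO 6400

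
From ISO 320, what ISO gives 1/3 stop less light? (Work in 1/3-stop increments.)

ISO: 320 → 250 — 1/3 stop dropped (darker).

ISO 250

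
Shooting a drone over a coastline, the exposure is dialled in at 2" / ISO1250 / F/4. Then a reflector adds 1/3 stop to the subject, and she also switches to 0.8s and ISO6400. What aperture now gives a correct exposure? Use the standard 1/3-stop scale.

f/6.3

Scene light: 1/3 stop brighter.
Shutter speed: 2 → 1.6 → 1.3 → 1 → 0.8 — 1 1/3 stops faster (darker).
ISO: 1250 → 1600 → 2000 → 2500 → 3200 → 4000 → 5000 → 6400 — 2 1/3 stops higher (brighter).
Net so far: 1 1/3 stops brighter. Aperture: f/4 → f/4.5 → f/5 → f/5.6 → f/6.3.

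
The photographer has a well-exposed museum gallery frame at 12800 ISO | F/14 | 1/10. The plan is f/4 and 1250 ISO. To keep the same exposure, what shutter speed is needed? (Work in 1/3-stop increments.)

Aperture: f/14 → f/13 → f/11 → f/10 → f/9 → f/8 → f/7.1 → f/6.3 → f/5.6 → f/5 → f/4.5 → f/4 — 3 2/3 stops wider (brighter).
ISO: 12800 → 10000 → 8000 → 6400 → 5000 → 4000 → 3200 → 2500 → 2000 → 1600 → 1250 — 3 1/3 stops lower (darker).
Net change so far: 1/3 stop brighter. Offset with the shutter speed: 1/10 → 1/13.

1/13s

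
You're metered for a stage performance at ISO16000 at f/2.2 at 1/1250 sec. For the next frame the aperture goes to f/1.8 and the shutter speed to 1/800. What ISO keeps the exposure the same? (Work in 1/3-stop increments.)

Aperture: f/2.2 → f/2 → f/1.8 — 2/3 stop larger aperture (brighter).
Shutter speed: 1/1250 → 1/1000 → 1/800 — 2/3 stop longer (brighter).
Net change so far: 1 1/3 stops brighter. Offset with the ISO: 16000 → 12800 → 10000 → 8000 → 6400.

ISO 6400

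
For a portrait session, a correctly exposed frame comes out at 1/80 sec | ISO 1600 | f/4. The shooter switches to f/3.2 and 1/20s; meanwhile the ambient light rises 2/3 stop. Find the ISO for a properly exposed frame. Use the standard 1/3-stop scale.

ISO 160

Scene light: 2/3 stop brighter.
Aperture: f/4 → f/3.5 → f/3.2 — 2/3 stop opened up (brighter).
Shutter speed: 1/80 → 1/60 → 1/50 → 1/40 → 1/30 → 1/25 → 1/20 — 2 stops longer (brighter).
Net so far: 3 1/3 stops brighter. ISO: 1600 → 1250 → 1000 → 800 → 640 → 500 → 400 → 320 → 250 → 200 → 160.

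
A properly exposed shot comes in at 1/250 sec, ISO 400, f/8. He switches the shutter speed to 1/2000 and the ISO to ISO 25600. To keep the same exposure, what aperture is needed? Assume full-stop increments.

Shutter speed: 1/250 → 1/500 → 1/1000 → 1/2000 — 3 stops shorter (darker).
ISO: 400 → 800 → 1600 → 3200 → 6400 → 12800 → 25600 — 6 stops raised (brighter).
Net change so far: 3 stops brighter. Offset with the aperture: f/8 → f/11 → f/16 → f/22.

f/22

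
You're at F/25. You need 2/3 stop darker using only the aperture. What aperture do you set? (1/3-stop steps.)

Aperture: f/25 → f/29 → f/32 — 2/3 stop narrower (darker).

f/32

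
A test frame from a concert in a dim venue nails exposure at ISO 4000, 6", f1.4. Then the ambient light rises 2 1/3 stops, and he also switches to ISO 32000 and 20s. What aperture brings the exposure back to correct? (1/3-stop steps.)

Scene light: 2 1/3 stops brighter.
ISO: 4000 → 5000 → 6400 → 8000 → 10000 → 12800 → 16000 → 20000 → 25600 → 32000 — 3 stops higher (brighter).
Shutter speed: 6 → 8 → 10 → 13 → 15 → 20 — 1 2/3 stops longer (brighter).
Net so far: 7 stops brighter. Aperture: f/1.4 → f/1.6 → f/1.8 → f/2 → f/2.2 → f/2.5 → f/2.8 → f/3.2 → f/3.5 → f/4 → f/4.5 → f/5 → f/5.6 → f/6.3 → f/7.1 → f/8 → f/9 → f/10 → f/11 → f/13 → f/14 → f/16.

f/16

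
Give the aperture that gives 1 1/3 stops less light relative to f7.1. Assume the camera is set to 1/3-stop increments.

f/11

Aperture: f/7.1 → f/8 → f/9 → f/10 → f/11 — 1 1/3 stops smaller aperture (darker).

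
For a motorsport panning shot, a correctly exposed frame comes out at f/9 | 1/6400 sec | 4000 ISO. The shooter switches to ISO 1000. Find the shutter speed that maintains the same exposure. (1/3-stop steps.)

1/1600s

ISO: 4000 → 3200 → 2500 → 2000 → 1600 → 1250 → 1000 — 2 stops lower (darker).
Need 2 stops brighter from the shutter speed: 1/6400 → 1/5000 → 1/4000 → 1/3200 → 1/2500 → 1/2000 → 1/1600.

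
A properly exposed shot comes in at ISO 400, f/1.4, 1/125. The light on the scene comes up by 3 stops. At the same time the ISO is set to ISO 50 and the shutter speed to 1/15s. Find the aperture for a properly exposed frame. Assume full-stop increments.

Scene light: 3 stops brighter.
ISO: 400 → 200 → 100 → 50 — 3 stops lower (darker).
Shutter speed: 1/125 → 1/60 → 1/30 → 1/15 — 3 stops longer (brighter).
Net so far: 3 stops brighter. Aperture: f/1.4 → f/2 → f/2.8 → f/4.

f/4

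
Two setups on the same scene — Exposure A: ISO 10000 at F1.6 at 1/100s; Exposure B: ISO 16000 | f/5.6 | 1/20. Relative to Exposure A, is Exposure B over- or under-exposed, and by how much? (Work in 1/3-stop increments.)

2/3 stop darker

Aperture: f/1.6 → f/1.8 → f/2 → f/2.2 → f/2.5 → f/2.8 → f/3.2 → f/3.5 → f/4 → f/4.5 → f/5 → f/5.6 — 3 2/3 stops narrower (darker).
Shutter speed: 1/100 → 1/80 → 1/60 → 1/50 → 1/40 → 1/30 → 1/25 → 1/20 — 2 1/3 stops slower (brighter).
ISO: 10000 → 12800 → 16000 — 2/3 stop raised (brighter).
Net: −3 2/3 +2 1/3 +2/3 = −2/3 stops.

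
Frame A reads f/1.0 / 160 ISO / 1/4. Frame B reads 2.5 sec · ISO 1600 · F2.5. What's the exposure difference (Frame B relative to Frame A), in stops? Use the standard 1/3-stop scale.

4 stops brighter

Aperture: f/1.0 → f/1.1 → f/1.2 → f/1.4 → f/1.6 → f/1.8 → f/2 → f/2.2 → f/2.5 — 2 2/3 stops stopped down (darker).
Shutter speed: 1/4 → 0.3 → 0.4 → 0.5 → 0.6 → 0.8 → 1 → 1.3 → 1.6 → 2 → 2.5 — 3 1/3 stops slower (brighter).
ISO: 160 → 200 → 250 → 320 → 400 → 500 → 640 → 800 → 1000 → 1250 → 1600 — 3 1/3 stops raised (brighter).
Net: −2 2/3 +3 1/3 +3 1/3 = +4 stops.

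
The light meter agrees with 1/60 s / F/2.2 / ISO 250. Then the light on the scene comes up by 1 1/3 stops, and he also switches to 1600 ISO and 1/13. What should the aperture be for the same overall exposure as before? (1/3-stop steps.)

f/20

Scene light: 1 1/3 stops brighter.
ISO: 250 → 320 → 400 → 500 → 640 → 800 → 1000 → 1250 → 1600 — 2 2/3 stops higher (brighter).
Shutter speed: 1/60 → 1/50 → 1/40 → 1/30 → 1/25 → 1/20 → 1/15 → 1/13 — 2 1/3 stops slower (brighter).
Net so far: 6 1/3 stops brighter. Aperture: f/2.2 → f/2.5 → f/2.8 → f/3.2 → f/3.5 → f/4 → f/4.5 → f/5 → f/5.6 → f/6.3 → f/7.1 → f/8 → f/9 → f/10 → f/11 → f/13 → f/14 → f/16 → f/18 → f/20.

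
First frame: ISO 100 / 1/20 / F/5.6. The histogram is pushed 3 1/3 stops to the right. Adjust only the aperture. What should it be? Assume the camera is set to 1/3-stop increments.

f/18

Overexposed by 3 1/3 stops → need 3 1/3 stops darker.
Aperture: f/5.6 → f/6.3 → f/7.1 → f/8 → f/9 → f/10 → f/11 → f/13 → f/14 → f/16 → f/18.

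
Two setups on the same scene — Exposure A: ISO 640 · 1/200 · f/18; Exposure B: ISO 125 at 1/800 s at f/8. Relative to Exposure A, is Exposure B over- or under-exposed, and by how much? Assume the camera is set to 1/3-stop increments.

2 stops darker

Aperture: f/18 → f/16 → f/14 → f/13 → f/11 → f/10 → f/9 → f/8 — 2 1/3 stops larger aperture (brighter).
Shutter speed: 1/200 → 1/250 → 1/320 → 1/400 → 1/500 → 1/640 → 1/800 — 2 stops faster (darker).
ISO: 640 → 500 → 400 → 320 → 250 → 200 → 160 → 125 — 2 1/3 stops dropped (darker).
Net: +2 1/3 −2 −2 1/3 = −2 stops.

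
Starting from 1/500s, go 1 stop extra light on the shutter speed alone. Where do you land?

1/250s

Shutter speed: 1/500 → 1/250 — 1 stop slower (brighter).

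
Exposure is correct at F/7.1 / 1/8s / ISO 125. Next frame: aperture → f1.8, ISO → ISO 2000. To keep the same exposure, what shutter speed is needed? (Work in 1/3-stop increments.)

Aperture: f/7.1 → f/6.3 → f/5.6 → f/5 → f/4.5 → f/4 → f/3.5 → f/3.2 → f/2.8 → f/2.5 → f/2.2 → f/2 → f/1.8 — 4 stops opened up (brighter).
ISO: 125 → 160 → 200 → 250 → 320 → 400 → 500 → 640 → 800 → 1000 → 1250 → 1600 → 2000 — 4 stops higher (brighter).
Net change so far: 8 stops brighter. Offset with the shutter speed: 1/8 → 1/10 → 1/13 → 1/15 → 1/20 → 1/25 → 1/30 → 1/40 → 1/50 → 1/60 → 1/80 → 1/100 → 1/125 → 1/160 → 1/200 → 1/250 → 1/320 → 1/400 → 1/500 → 1/640 → 1/800 → 1/1000 → 1/1250 → 1/1600 → 1/2000.

1/2000s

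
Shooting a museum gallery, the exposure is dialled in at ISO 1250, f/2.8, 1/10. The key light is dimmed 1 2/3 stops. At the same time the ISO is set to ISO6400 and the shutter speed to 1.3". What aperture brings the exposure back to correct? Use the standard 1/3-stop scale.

Scene light: 1 2/3 stops darker.
ISO: 1250 → 1600 → 2000 → 2500 → 3200 → 4000 → 5000 → 6400 — 2 1/3 stops higher (brighter).
Shutter speed: 1/10 → 1/8 → 1/6 → 1/5 → 1/4 → 0.3 → 0.4 → 0.5 → 0.6 → 0.8 → 1 → 1.3 — 3 2/3 stops longer (brighter).
Net so far: 4 1/3 stops brighter. Aperture: f/2.8 → f/3.2 → f/3.5 → f/4 → f/4.5 → f/5 → f/5.6 → f/6.3 → f/7.1 → f/8 → f/9 → f/10 → f/11 → f/13.

f/13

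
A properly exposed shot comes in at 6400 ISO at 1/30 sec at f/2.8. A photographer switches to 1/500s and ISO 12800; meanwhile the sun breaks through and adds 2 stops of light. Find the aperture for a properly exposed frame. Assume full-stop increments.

Scene light: 2 stops brighter.
Shutter speed: 1/30 → 1/60 → 1/125 → 1/250 → 1/500 — 4 stops faster (darker).
ISO: 6400 → 12800 — 1 stop raised (brighter).
Net so far: 1 stop darker. Aperture: f/2.8 → f/2.

f/2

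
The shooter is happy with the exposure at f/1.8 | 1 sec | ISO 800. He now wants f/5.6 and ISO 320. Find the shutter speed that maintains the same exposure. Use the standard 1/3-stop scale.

25 s

Aperture: f/1.8 → f/2 → f/2.2 → f/2.5 → f/2.8 → f/3.2 → f/3.5 → f/4 → f/4.5 → f/5 → f/5.6 — 3 1/3 stops smaller aperture (darker).
ISO: 800 → 640 → 500 → 400 → 320 — 1 1/3 stops dropped (darker).
Net change so far: 4 2/3 stops darker. Offset with the shutter speed: 1 → 1.3 → 1.6 → 2 → 2.5 → 3.2 → 4 → 5 → 6 → 8 → 10 → 13 → 15 → 20 → 25.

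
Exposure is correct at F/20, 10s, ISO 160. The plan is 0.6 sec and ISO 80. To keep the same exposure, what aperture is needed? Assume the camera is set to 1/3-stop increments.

Shutter speed: 10 → 8 → 6 → 5 → 4 → 3.2 → 2.5 → 2 → 1.6 → 1.3 → 1 → 0.8 → 0.6 — 4 stops shorter (darker).
ISO: 160 → 125 → 100 → 80 — 1 stop lower (darker).
Net change so far: 5 stops darker. Offset with the aperture: f/20 → f/18 → f/16 → f/14 → f/13 → f/11 → f/10 → f/9 → f/8 → f/7.1 → f/6.3 → f/5.6 → f/5 → f/4.5 → f/4 → f/3.5.

f/3.5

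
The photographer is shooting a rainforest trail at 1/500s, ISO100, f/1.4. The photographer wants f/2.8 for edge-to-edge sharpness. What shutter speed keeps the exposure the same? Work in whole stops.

Aperture: f/1.4 → f/2 → f/2.8 — 2 stops stopped down (darker).
Need 2 stops brighter from the shutter speed: 1/500 → 1/250 → 1/125.

1/125s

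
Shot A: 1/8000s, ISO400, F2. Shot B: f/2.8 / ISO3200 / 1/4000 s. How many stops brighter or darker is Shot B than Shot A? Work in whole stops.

3 stops brighter

Aperture: f/2 → f/2.8 — 1 stop stopped down (darker).
Shutter speed: 1/8000 → 1/4000 — 1 stop longer (brighter).
ISO: 400 → 800 → 1600 → 3200 — 3 stops raised (brighter).
Net: −1 +1 +3 = +3 stops.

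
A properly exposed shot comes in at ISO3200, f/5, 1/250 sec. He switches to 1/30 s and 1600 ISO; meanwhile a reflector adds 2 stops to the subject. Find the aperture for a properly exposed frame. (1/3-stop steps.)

Scene light: 2 stops brighter.
Shutter speed: 1/250 → 1/200 → 1/160 → 1/125 → 1/100 → 1/80 → 1/60 → 1/50 → 1/40 → 1/30 — 3 stops slower (brighter).
ISO: 3200 → 2500 → 2000 → 1600 — 1 stop lower (darker).
Net so far: 4 stops brighter. Aperture: f/5 → f/5.6 → f/6.3 → f/7.1 → f/8 → f/9 → f/10 → f/11 → f/13 → f/14 → f/16 → f/18 → f/20.

f/20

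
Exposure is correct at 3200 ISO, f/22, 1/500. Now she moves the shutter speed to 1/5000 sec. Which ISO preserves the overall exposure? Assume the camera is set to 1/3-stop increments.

Shutter speed: 1/500 → 1/640 → 1/800 → 1/1000 → 1/1250 → 1/1600 → 1/2000 → 1/2500 → 1/3200 → 1/4000 → 1/5000 — 3 1/3 stops shorter (darker).
Need 3 1/3 stops brighter from the ISO: 3200 → 4000 → 5000 → 6400 → 8000 → 10000 → 12800 → 16000 → 20000 → 25600 → 32000.

ISO 32000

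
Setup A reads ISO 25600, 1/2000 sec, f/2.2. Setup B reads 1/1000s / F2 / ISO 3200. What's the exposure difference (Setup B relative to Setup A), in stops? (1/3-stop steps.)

Aperture: f/2.2 → f/2 — 1/3 stop wider (brighter).
Shutter speed: 1/2000 → 1/1600 → 1/1250 → 1/1000 — 1 stop longer (brighter).
ISO: 25600 → 20000 → 16000 → 12800 → 10000 → 8000 → 6400 → 5000 → 4000 → 3200 — 3 stops dropped (darker).
Net: +1/3 +1 −3 = −1 2/3 stops.

1 2/3 stops darker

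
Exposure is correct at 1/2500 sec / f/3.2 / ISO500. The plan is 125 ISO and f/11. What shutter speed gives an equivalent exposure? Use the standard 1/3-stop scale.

1/50s

ISO: 500 → 400 → 320 → 250 → 200 → 160 → 125 — 2 stops dropped (darker).
Aperture: f/3.2 → f/3.5 → f/4 → f/4.5 → f/5 → f/5.6 → f/6.3 → f/7.1 → f/8 → f/9 → f/10 → f/11 — 3 2/3 stops narrower (darker).
Net change so far: 5 2/3 stops darker. Offset with the shutter speed: 1/2500 → 1/2000 → 1/1600 → 1/1250 → 1/1000 → 1/800 → 1/640 → 1/500 → 1/400 → 1/320 → 1/250 → 1/200 → 1/160 → 1/125 → 1/100 → 1/80 → 1/60 → 1/50.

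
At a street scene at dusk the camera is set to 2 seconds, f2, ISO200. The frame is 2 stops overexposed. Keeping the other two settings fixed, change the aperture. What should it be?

f/4

Overexposed by 2 stops → need 2 stops darker.
Aperture: f/2 → f/2.8 → f/4.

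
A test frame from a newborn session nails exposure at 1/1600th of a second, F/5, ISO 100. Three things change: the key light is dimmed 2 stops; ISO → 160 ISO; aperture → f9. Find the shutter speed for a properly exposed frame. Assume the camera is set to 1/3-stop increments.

1/200s

Scene light: 2 stops darker.
ISO: 100 → 125 → 160 — 2/3 stop raised (brighter).
Aperture: f/5 → f/5.6 → f/6.3 → f/7.1 → f/8 → f/9 — 1 2/3 stops smaller aperture (darker).
Net so far: 3 stops darker. Shutter speed: 1/1600 → 1/1250 → 1/1000 → 1/800 → 1/640 → 1/500 → 1/400 → 1/320 → 1/250 → 1/200.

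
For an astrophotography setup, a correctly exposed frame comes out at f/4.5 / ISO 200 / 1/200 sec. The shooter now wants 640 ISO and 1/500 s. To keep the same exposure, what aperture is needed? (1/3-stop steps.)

f/5

ISO: 200 → 250 → 320 → 400 → 500 → 640 — 1 2/3 stops raised (brighter).
Shutter speed: 1/200 → 1/250 → 1/320 → 1/400 → 1/500 — 1 1/3 stops shorter (darker).
Net change so far: 1/3 stop brighter. Offset with the aperture: f/4.5 → f/5.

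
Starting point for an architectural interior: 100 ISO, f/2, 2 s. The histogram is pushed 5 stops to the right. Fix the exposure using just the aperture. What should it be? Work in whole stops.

f/11

Overexposed by 5 stops → need 5 stops darker.
Aperture: f/2 → f/2.8 → f/4 → f/5.6 → f/8 → f/11.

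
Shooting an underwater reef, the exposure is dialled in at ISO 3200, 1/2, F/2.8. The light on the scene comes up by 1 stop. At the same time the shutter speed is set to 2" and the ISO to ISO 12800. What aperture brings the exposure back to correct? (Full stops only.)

f/16

Scene light: 1 stop brighter.
Shutter speed: 1/2 → 1 → 2 — 2 stops slower (brighter).
ISO: 3200 → 6400 → 12800 — 2 stops raised (brighter).
Net so far: 5 stops brighter. Aperture: f/2.8 → f/4 → f/5.6 → f/8 → f/11 → f/16.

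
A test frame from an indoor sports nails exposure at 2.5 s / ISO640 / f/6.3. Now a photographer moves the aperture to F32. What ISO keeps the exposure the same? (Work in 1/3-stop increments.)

Aperture: f/6.3 → f/7.1 → f/8 → f/9 → f/10 → f/11 → f/13 → f/14 → f/16 → f/18 → f/20 → f/22 → f/25 → f/29 → f/32 — 4 2/3 stops smaller aperture (darker).
Need 4 2/3 stops brighter from the ISO: 640 → 800 → 1000 → 1250 → 1600 → 2000 → 2500 → 3200 → 4000 → 5000 → 6400 → 8000 → 10000 → 12800 → 16000.

ISO 16000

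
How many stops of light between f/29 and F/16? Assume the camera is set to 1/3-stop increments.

f/29 → f/25 → f/22 → f/20 → f/18 → f/16 — count the steps: 5 third-stops = 1 2/3 stops.

1 2/3 stops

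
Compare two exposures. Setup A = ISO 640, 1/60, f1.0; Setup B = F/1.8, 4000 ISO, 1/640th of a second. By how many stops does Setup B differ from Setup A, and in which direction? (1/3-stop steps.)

Aperture: f/1.0 → f/1.1 → f/1.2 → f/1.4 → f/1.6 → f/1.8 — 1 2/3 stops smaller aperture (darker).
Shutter speed: 1/60 → 1/80 → 1/100 → 1/125 → 1/160 → 1/200 → 1/250 → 1/320 → 1/400 → 1/500 → 1/640 — 3 1/3 stops faster (darker).
ISO: 640 → 800 → 1000 → 1250 → 1600 → 2000 → 2500 → 3200 → 4000 — 2 2/3 stops raised (brighter).
Net: −1 2/3 −3 1/3 +2 2/3 = −2 1/3 stops.

2 1/3 stops darker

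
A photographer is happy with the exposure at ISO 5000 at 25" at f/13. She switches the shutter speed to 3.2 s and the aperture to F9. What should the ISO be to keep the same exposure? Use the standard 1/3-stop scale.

ISO 20000

Shutter speed: 25 → 20 → 15 → 13 → 10 → 8 → 6 → 5 → 4 → 3.2 — 3 stops faster (darker).
Aperture: f/13 → f/11 → f/10 → f/9 — 1 stop opened up (brighter).
Net change so far: 2 stops darker. Offset with the ISO: 5000 → 6400 → 8000 → 10000 → 12800 → 16000 → 20000.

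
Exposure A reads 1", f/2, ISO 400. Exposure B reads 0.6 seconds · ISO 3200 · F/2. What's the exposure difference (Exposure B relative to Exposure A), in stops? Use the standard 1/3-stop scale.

Aperture: unchanged.
Shutter speed: 1 → 0.8 → 0.6 — 2/3 stop faster (darker).
ISO: 400 → 500 → 640 → 800 → 1000 → 1250 → 1600 → 2000 → 2500 → 3200 — 3 stops raised (brighter).
Net: −2/3 +3 = +2 1/3 stops.

2 1/3 stops brighter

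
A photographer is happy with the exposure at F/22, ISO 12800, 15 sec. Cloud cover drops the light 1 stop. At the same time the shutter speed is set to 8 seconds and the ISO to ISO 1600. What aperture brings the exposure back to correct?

f/4

Scene light: 1 stop darker.
Shutter speed: 15 → 8 — 1 stop faster (darker).
ISO: 12800 → 6400 → 3200 → 1600 — 3 stops dropped (darker).
Net so far: 5 stops darker. Aperture: f/22 → f/16 → f/11 → f/8 → f/5.6 → f/4.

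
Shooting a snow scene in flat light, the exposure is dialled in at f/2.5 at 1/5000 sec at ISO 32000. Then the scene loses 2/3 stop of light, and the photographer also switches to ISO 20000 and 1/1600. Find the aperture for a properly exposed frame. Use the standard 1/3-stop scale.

f/2.8

Scene light: 2/3 stop darker.
ISO: 32000 → 25600 → 20000 — 2/3 stop dropped (darker).
Shutter speed: 1/5000 → 1/4000 → 1/3200 → 1/2500 → 1/2000 → 1/1600 — 1 2/3 stops longer (brighter).
Net so far: 1/3 stop brighter. Aperture: f/2.5 → f/2.8.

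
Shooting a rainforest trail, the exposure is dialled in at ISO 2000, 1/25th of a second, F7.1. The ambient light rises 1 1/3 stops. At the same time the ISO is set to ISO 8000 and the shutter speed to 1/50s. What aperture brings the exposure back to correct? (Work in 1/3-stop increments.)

Scene light: 1 1/3 stops brighter.
ISO: 2000 → 2500 → 3200 → 4000 → 5000 → 6400 → 8000 — 2 stops higher (brighter).
Shutter speed: 1/25 → 1/30 → 1/40 → 1/50 — 1 stop shorter (darker).
Net so far: 2 1/3 stops brighter. Aperture: f/7.1 → f/8 → f/9 → f/10 → f/11 → f/13 → f/14 → f/16.

f/16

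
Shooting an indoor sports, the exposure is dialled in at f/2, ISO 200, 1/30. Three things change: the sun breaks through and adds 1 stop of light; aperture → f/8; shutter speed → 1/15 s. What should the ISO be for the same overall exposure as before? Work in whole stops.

Scene light: 1 stop brighter.
Aperture: f/2 → f/2.8 → f/4 → f/5.6 → f/8 — 4 stops narrower (darker).
Shutter speed: 1/30 → 1/15 — 1 stop longer (brighter).
Net so far: 2 stops darker. ISO: 200 → 400 → 800.

ISO 800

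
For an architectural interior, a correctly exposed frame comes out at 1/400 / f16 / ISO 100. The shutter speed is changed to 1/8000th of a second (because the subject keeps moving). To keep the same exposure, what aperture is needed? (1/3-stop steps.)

Shutter speed: 1/400 → 1/500 → 1/640 → 1/800 → 1/1000 → 1/1250 → 1/1600 → 1/2000 → 1/2500 → 1/3200 → 1/4000 → 1/5000 → 1/6400 → 1/8000 — 4 1/3 stops shorter (darker).
Need 4 1/3 stops brighter from the aperture: f/16 → f/14 → f/13 → f/11 → f/10 → f/9 → f/8 → f/7.1 → f/6.3 → f/5.6 → f/5 → f/4.5 → f/4 → f/3.5.

f/3.5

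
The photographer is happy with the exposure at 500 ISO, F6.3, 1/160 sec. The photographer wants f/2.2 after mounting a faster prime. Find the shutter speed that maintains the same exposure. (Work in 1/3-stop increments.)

1/1250s

Aperture: f/6.3 → f/5.6 → f/5 → f/4.5 → f/4 → f/3.5 → f/3.2 → f/2.8 → f/2.5 → f/2.2 — 3 stops wider (brighter).
Need 3 stops darker from the shutter speed: 1/160 → 1/200 → 1/250 → 1/320 → 1/400 → 1/500 → 1/640 → 1/800 → 1/1000 → 1/1250.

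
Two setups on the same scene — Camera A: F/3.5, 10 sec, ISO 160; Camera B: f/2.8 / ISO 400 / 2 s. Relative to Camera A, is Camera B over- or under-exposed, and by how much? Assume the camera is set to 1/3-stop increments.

1/3 stop darker

Aperture: f/3.5 → f/3.2 → f/2.8 — 2/3 stop larger aperture (brighter).
Shutter speed: 10 → 8 → 6 → 5 → 4 → 3.2 → 2.5 → 2 — 2 1/3 stops faster (darker).
ISO: 160 → 200 → 250 → 320 → 400 — 1 1/3 stops raised (brighter).
Net: +2/3 −2 1/3 +1 1/3 = −1/3 stops.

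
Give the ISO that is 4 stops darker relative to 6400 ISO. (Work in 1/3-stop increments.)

ISO: 6400 → 5000 → 4000 → 3200 → 2500 → 2000 → 1600 → 1250 → 1000 → 800 → 640 → 500 → 400 — 4 stops dropped (darker).

ISO 400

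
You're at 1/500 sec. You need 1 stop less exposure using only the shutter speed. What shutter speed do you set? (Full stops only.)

Shutter speed: 1/500 → 1/1000 — 1 stop shorter (darker).

1/1000s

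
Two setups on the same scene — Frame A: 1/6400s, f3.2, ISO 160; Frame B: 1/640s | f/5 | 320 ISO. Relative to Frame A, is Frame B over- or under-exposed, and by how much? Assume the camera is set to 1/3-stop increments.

3 stops brighter

Aperture: f/3.2 → f/3.5 → f/4 → f/4.5 → f/5 — 1 1/3 stops smaller aperture (darker).
Shutter speed: 1/6400 → 1/5000 → 1/4000 → 1/3200 → 1/2500 → 1/2000 → 1/1600 → 1/1250 → 1/1000 → 1/800 → 1/640 — 3 1/3 stops longer (brighter).
ISO: 160 → 200 → 250 → 320 — 1 stop raised (brighter).
Net: −1 1/3 +3 1/3 +1 = +3 stops.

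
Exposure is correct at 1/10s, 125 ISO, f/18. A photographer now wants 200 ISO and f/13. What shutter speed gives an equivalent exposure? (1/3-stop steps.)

ISO: 125 → 160 → 200 — 2/3 stop raised (brighter).
Aperture: f/18 → f/16 → f/14 → f/13 — 1 stop wider (brighter).
Net change so far: 1 2/3 stops brighter. Offset with the shutter speed: 1/10 → 1/13 → 1/15 → 1/20 → 1/25 → 1/30.

1/30s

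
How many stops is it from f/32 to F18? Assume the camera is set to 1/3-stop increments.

f/32 → f/29 → f/25 → f/22 → f/20 → f/18 — count the steps: 5 third-stops = 1 2/3 stops.

1 2/3 stops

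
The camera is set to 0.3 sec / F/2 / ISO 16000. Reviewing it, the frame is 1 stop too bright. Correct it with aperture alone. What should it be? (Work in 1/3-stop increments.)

Overexposed by 1 stop → need 1 stop darker.
Aperture: f/2 → f/2.2 → f/2.5 → f/2.8.

f/2.8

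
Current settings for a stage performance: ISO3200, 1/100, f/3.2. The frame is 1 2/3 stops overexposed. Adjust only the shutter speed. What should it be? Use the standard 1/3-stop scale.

Overexposed by 1 2/3 stops → need 1 2/3 stops darker.
Shutter speed: 1/100 → 1/125 → 1/160 → 1/200 → 1/250 → 1/320.

1/320s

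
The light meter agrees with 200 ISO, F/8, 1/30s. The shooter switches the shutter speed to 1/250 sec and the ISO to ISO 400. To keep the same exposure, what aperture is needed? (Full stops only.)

Shutter speed: 1/30 → 1/60 → 1/125 → 1/250 — 3 stops shorter (darker).
ISO: 200 → 400 — 1 stop higher (brighter).
Net change so far: 2 stops darker. Offset with the aperture: f/8 → f/5.6 → f/4.

f/4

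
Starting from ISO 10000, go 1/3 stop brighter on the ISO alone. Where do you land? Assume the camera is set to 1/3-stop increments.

ISO 12800

ISO: 10000 → 12800 — 1/3 stop higher (brighter).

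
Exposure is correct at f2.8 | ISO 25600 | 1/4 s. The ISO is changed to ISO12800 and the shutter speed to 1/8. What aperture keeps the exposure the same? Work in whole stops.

f/1.4

ISO: 25600 → 12800 — 1 stop dropped (darker).
Shutter speed: 1/4 → 1/8 — 1 stop faster (darker).
Net change so far: 2 stops darker. Offset with the aperture: f/2.8 → f/2 → f/1.4.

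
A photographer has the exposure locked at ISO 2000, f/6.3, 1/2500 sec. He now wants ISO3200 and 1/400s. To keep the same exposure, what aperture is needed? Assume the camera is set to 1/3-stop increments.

f/20

ISO: 2000 → 2500 → 3200 — 2/3 stop higher (brighter).
Shutter speed: 1/2500 → 1/2000 → 1/1600 → 1/1250 → 1/1000 → 1/800 → 1/640 → 1/500 → 1/400 — 2 2/3 stops longer (brighter).
Net change so far: 3 1/3 stops brighter. Offset with the aperture: f/6.3 → f/7.1 → f/8 → f/9 → f/10 → f/11 → f/13 → f/14 → f/16 → f/18 → f/20.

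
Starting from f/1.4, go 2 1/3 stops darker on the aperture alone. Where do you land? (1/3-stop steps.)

f/3.2

Aperture: f/1.4 → f/1.6 → f/1.8 → f/2 → f/2.2 → f/2.5 → f/2.8 → f/3.2 — 2 1/3 stops smaller aperture (darker).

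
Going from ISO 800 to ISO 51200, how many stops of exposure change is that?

6 stops

800 → 1600 → 3200 → 6400 → 12800 → 25600 → 51200 — count the steps: 6 stops.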